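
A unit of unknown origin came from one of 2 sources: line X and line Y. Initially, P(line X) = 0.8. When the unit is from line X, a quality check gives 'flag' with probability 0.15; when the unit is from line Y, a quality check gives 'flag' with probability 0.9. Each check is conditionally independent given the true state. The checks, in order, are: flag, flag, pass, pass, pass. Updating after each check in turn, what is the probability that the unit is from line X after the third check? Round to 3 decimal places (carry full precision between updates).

0.486

After 'flag': P(line X) = 0.15·0.8000 / (0.15·0.8000 + 0.9·0.2000) ≈ 0.4000
After 'flag': P(line X) = 0.15·0.4000 / (0.15·0.4000 + 0.9·0.6000) ≈ 0.1000
After 'pass': P(line X) = 0.85·0.1000 / (0.85·0.1000 + 0.1·0.9000) ≈ 0.4857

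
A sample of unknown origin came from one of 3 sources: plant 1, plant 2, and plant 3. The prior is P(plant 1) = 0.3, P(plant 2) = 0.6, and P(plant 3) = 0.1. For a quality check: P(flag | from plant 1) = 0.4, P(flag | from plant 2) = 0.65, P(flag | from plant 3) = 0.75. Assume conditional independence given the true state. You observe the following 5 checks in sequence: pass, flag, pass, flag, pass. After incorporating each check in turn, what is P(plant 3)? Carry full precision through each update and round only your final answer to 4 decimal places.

Apply Bayes' rule sequentially, carrying P(plant 3) forward.
After 'pass': normaliser = 0.6·0.3000 + 0.35·0.6000 + 0.25·0.1000; P(plant 1) ≈ 0.4337, P(plant 2) ≈ 0.5060, P(plant 3) ≈ 0.0602
After 'flag': normaliser = 0.4·0.4337 + 0.65·0.5060 + 0.75·0.0602; P(plant 1) ≈ 0.3168, P(plant 2) ≈ 0.6007, P(plant 3) ≈ 0.0825
After 'pass': normaliser = 0.6·0.3168 + 0.35·0.6007 + 0.25·0.0825; P(plant 1) ≈ 0.4516, P(plant 2) ≈ 0.4994, P(plant 3) ≈ 0.0490
After 'flag': normaliser = 0.4·0.4516 + 0.65·0.4994 + 0.75·0.0490; P(plant 1) ≈ 0.3333, P(plant 2) ≈ 0.5989, P(plant 3) ≈ 0.0678
After 'pass': normaliser = 0.6·0.3333 + 0.35·0.5989 + 0.25·0.0678; P(plant 1) ≈ 0.4688, P(plant 2) ≈ 0.4915, P(plant 3) ≈ 0.0397

0.0397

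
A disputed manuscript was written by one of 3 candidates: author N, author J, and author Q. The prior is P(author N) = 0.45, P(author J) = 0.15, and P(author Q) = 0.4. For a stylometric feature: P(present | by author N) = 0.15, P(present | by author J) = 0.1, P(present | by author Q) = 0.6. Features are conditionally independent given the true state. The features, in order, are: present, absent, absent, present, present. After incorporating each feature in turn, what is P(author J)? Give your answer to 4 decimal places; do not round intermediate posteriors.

After 'present': normaliser = 0.15·0.4500 + 0.1·0.1500 + 0.6·0.4000; P(author N) ≈ 0.2093, P(author J) ≈ 0.0465, P(author Q) ≈ 0.7442
After 'absent': normaliser = 0.85·0.2093 + 0.9·0.0465 + 0.4·0.7442; P(author N) ≈ 0.3438, P(author J) ≈ 0.0809, P(author Q) ≈ 0.5753
After 'absent': normaliser = 0.85·0.3438 + 0.9·0.0809 + 0.4·0.5753; P(author N) ≈ 0.4910, P(author J) ≈ 0.1223, P(author Q) ≈ 0.3866
After 'present': normaliser = 0.15·0.4910 + 0.1·0.1223 + 0.6·0.3866; P(author N) ≈ 0.2317, P(author J) ≈ 0.0385, P(author Q) ≈ 0.7298
After 'present': normaliser = 0.15·0.2317 + 0.1·0.0385 + 0.6·0.7298; P(author N) ≈ 0.0729, P(author J) ≈ 0.0081, P(author Q) ≈ 0.9190

0.0081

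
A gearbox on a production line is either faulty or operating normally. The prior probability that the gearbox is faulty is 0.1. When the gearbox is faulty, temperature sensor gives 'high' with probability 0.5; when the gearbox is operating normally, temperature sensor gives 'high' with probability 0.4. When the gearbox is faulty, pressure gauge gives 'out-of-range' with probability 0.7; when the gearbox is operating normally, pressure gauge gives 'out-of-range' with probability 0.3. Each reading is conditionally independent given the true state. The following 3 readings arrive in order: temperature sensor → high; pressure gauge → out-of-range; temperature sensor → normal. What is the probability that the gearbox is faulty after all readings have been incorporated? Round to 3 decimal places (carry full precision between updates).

After temperature sensor='high': P(faulty) = 0.5·0.1000 / (0.5·0.1000 + 0.4·0.9000) ≈ 0.1220
After pressure gauge='out-of-range': P(faulty) = 0.7·0.1220 / (0.7·0.1220 + 0.3·0.8780) ≈ 0.2448
After temperature sensor='normal': P(faulty) = 0.5·0.2448 / (0.5·0.2448 + 0.6·0.7552) ≈ 0.2126

0.213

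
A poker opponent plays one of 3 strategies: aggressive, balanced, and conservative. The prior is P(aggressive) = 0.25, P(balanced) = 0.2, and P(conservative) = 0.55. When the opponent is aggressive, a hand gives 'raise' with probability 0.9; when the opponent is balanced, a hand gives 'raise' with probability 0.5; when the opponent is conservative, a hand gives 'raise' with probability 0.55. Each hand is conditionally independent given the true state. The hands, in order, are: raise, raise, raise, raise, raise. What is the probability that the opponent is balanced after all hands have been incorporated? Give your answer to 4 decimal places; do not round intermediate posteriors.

0.0344

After 'raise': normaliser = 0.9·0.2500 + 0.5·0.2000 + 0.55·0.5500; P(aggressive) ≈ 0.3586, P(balanced) ≈ 0.1594, P(conservative) ≈ 0.4821
After 'raise': normaliser = 0.9·0.3586 + 0.5·0.1594 + 0.55·0.4821; P(aggressive) ≈ 0.4834, P(balanced) ≈ 0.1194, P(conservative) ≈ 0.3972
After 'raise': normaliser = 0.9·0.4834 + 0.5·0.1194 + 0.55·0.3972; P(aggressive) ≈ 0.6100, P(balanced) ≈ 0.0837, P(conservative) ≈ 0.3063
After 'raise': normaliser = 0.9·0.6100 + 0.5·0.0837 + 0.55·0.3063; P(aggressive) ≈ 0.7230, P(balanced) ≈ 0.0551, P(conservative) ≈ 0.2219
After 'raise': normaliser = 0.9·0.7230 + 0.5·0.0551 + 0.55·0.2219; P(aggressive) ≈ 0.8131, P(balanced) ≈ 0.0344, P(conservative) ≈ 0.1525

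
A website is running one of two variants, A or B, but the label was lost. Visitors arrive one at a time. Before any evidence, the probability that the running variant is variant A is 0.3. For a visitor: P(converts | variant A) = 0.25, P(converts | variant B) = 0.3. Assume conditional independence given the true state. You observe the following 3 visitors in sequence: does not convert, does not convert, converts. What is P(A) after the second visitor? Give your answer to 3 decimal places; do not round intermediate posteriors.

0.330

After 'does not convert': P(A) = 0.75·0.3000 / (0.75·0.3000 + 0.7·0.7000) ≈ 0.3147
After 'does not convert': P(A) = 0.75·0.3147 / (0.75·0.3147 + 0.7·0.6853) ≈ 0.3298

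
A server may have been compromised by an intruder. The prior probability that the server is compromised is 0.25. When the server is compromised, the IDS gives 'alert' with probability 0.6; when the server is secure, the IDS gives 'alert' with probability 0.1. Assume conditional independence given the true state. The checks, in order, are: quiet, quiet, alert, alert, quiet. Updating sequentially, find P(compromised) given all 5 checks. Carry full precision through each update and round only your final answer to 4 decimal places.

After 'quiet': P(compromised) = 0.4·0.2500 / (0.4·0.2500 + 0.9·0.7500) ≈ 0.1290
After 'quiet': P(compromised) = 0.4·0.1290 / (0.4·0.1290 + 0.9·0.8710) ≈ 0.0618
After 'alert': P(compromised) = 0.6·0.0618 / (0.6·0.0618 + 0.1·0.9382) ≈ 0.2832
After 'alert': P(compromised) = 0.6·0.2832 / (0.6·0.2832 + 0.1·0.7168) ≈ 0.7033
After 'quiet': P(compromised) = 0.4·0.7033 / (0.4·0.7033 + 0.9·0.2967) ≈ 0.5130

0.5130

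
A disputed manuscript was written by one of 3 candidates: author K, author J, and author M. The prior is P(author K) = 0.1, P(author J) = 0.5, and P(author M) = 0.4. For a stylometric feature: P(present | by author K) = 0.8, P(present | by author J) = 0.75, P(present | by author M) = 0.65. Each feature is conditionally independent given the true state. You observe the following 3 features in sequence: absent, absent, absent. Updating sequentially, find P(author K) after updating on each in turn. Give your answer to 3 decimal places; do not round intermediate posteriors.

0.031

After 'absent': normaliser = 0.2·0.1000 + 0.25·0.5000 + 0.35·0.4000; P(author K) ≈ 0.0702, P(author J) ≈ 0.4386, P(author M) ≈ 0.4912
After 'absent': normaliser = 0.2·0.0702 + 0.25·0.4386 + 0.35·0.4912; P(author K) ≈ 0.0475, P(author J) ≈ 0.3709, P(author M) ≈ 0.5816
After 'absent': normaliser = 0.2·0.0475 + 0.25·0.3709 + 0.35·0.5816; P(author K) ≈ 0.0311, P(author J) ≈ 0.3033, P(author M) ≈ 0.6657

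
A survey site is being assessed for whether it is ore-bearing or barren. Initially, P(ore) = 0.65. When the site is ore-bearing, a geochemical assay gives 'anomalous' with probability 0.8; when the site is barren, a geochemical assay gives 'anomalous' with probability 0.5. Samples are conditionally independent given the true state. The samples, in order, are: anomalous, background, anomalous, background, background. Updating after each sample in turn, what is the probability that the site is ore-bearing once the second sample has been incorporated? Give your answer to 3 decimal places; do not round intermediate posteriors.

Each posterior becomes the prior for the next update.
After 'anomalous': P(ore) = 0.8·0.6500 / (0.8·0.6500 + 0.5·0.3500) ≈ 0.7482
After 'background': P(ore) = 0.2·0.7482 / (0.2·0.7482 + 0.5·0.2518) ≈ 0.5431

0.543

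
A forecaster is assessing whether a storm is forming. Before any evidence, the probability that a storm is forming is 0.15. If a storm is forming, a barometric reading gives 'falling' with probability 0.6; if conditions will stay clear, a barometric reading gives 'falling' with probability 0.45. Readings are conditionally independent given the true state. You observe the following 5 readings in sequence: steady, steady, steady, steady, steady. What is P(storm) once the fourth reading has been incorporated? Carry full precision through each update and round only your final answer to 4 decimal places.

0.0470

Each posterior becomes the prior for the next update.
After 'steady': P(storm) = 0.4·0.1500 / (0.4·0.1500 + 0.55·0.8500) ≈ 0.1137
After 'steady': P(storm) = 0.4·0.1137 / (0.4·0.1137 + 0.55·0.8863) ≈ 0.0854
After 'steady': P(storm) = 0.4·0.0854 / (0.4·0.0854 + 0.55·0.9146) ≈ 0.0636
After 'steady': P(storm) = 0.4·0.0636 / (0.4·0.0636 + 0.55·0.9364) ≈ 0.0470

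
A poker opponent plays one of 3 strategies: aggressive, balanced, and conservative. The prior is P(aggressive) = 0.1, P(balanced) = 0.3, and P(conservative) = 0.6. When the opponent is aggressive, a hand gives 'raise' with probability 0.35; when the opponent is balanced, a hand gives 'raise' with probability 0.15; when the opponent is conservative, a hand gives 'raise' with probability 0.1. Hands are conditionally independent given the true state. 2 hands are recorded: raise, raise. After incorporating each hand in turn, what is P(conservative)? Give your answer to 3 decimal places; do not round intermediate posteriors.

0.240

Each posterior becomes the prior for the next update.
After 'raise': normaliser = 0.35·0.1000 + 0.15·0.3000 + 0.1·0.6000; P(aggressive) ≈ 0.2500, P(balanced) ≈ 0.3214, P(conservative) ≈ 0.4286
After 'raise': normaliser = 0.35·0.2500 + 0.15·0.3214 + 0.1·0.4286; P(aggressive) ≈ 0.4900, P(balanced) ≈ 0.2700, P(conservative) ≈ 0.2400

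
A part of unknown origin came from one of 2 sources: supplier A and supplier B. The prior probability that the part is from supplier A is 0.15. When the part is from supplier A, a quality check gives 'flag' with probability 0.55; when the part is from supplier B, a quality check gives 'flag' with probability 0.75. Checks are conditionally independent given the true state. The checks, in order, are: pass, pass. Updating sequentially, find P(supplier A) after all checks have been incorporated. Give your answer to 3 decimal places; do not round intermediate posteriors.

Apply Bayes' rule sequentially, carrying P(supplier A) forward.
After 'pass': P(supplier A) = 0.45·0.1500 / (0.45·0.1500 + 0.25·0.8500) ≈ 0.2411
After 'pass': P(supplier A) = 0.45·0.2411 / (0.45·0.2411 + 0.25·0.7589) ≈ 0.3638

0.364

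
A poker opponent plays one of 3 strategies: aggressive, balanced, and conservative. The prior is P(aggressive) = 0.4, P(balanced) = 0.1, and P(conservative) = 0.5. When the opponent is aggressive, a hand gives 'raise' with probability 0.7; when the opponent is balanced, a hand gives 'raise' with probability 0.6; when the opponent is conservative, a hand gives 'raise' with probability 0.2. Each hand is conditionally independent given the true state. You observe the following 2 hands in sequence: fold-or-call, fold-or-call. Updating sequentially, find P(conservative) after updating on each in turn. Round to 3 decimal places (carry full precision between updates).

0.860

Each posterior becomes the prior for the next update.
After 'fold-or-call': normaliser = 0.3·0.4000 + 0.4·0.1000 + 0.8·0.5000; P(aggressive) ≈ 0.2143, P(balanced) ≈ 0.0714, P(conservative) ≈ 0.7143
After 'fold-or-call': normaliser = 0.3·0.2143 + 0.4·0.0714 + 0.8·0.7143; P(aggressive) ≈ 0.0968, P(balanced) ≈ 0.0430, P(conservative) ≈ 0.8602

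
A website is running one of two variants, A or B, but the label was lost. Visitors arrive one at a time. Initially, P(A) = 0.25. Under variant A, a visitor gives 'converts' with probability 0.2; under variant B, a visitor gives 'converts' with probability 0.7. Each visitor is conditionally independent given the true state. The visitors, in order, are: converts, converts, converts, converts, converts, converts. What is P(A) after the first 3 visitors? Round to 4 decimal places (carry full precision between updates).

0.0077

After 'converts': P(A) = 0.2·0.2500 / (0.2·0.2500 + 0.7·0.7500) ≈ 0.0870
After 'converts': P(A) = 0.2·0.0870 / (0.2·0.0870 + 0.7·0.9130) ≈ 0.0265
After 'converts': P(A) = 0.2·0.0265 / (0.2·0.0265 + 0.7·0.9735) ≈ 0.0077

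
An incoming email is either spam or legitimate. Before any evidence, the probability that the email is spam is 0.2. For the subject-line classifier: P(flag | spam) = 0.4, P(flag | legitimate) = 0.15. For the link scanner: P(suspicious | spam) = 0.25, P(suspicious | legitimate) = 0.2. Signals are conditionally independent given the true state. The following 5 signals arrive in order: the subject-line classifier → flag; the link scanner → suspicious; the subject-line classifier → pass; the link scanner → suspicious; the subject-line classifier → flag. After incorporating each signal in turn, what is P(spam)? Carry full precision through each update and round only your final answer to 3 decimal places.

0.662

After the subject-line classifier='flag': P(spam) = 0.4·0.2000 / (0.4·0.2000 + 0.15·0.8000) ≈ 0.4000
After the link scanner='suspicious': P(spam) = 0.25·0.4000 / (0.25·0.4000 + 0.2·0.6000) ≈ 0.4545
After the subject-line classifier='pass': P(spam) = 0.6·0.4545 / (0.6·0.4545 + 0.85·0.5455) ≈ 0.3704
After the link scanner='suspicious': P(spam) = 0.25·0.3704 / (0.25·0.3704 + 0.2·0.6296) ≈ 0.4237
After the subject-line classifier='flag': P(spam) = 0.4·0.4237 / (0.4·0.4237 + 0.15·0.5763) ≈ 0.6623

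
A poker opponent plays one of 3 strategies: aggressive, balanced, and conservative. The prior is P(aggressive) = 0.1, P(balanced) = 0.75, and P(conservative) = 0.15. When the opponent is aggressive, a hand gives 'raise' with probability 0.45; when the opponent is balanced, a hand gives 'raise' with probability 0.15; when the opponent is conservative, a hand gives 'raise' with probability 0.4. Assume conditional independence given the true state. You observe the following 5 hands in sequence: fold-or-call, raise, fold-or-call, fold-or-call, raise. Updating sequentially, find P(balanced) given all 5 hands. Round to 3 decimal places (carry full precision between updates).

After 'fold-or-call': normaliser = 0.55·0.1000 + 0.85·0.7500 + 0.6·0.1500; P(aggressive) ≈ 0.0703, P(balanced) ≈ 0.8147, P(conservative) ≈ 0.1150
After 'raise': normaliser = 0.45·0.0703 + 0.15·0.8147 + 0.4·0.1150; P(aggressive) ≈ 0.1583, P(balanced) ≈ 0.6115, P(conservative) ≈ 0.2302
After 'fold-or-call': normaliser = 0.55·0.1583 + 0.85·0.6115 + 0.6·0.2302; P(aggressive) ≈ 0.1169, P(balanced) ≈ 0.6977, P(conservative) ≈ 0.1854
After 'fold-or-call': normaliser = 0.55·0.1169 + 0.85·0.6977 + 0.6·0.1854; P(aggressive) ≈ 0.0836, P(balanced) ≈ 0.7716, P(conservative) ≈ 0.1447
After 'raise': normaliser = 0.45·0.0836 + 0.15·0.7716 + 0.4·0.1447; P(aggressive) ≈ 0.1781, P(balanced) ≈ 0.5478, P(conservative) ≈ 0.2740

0.548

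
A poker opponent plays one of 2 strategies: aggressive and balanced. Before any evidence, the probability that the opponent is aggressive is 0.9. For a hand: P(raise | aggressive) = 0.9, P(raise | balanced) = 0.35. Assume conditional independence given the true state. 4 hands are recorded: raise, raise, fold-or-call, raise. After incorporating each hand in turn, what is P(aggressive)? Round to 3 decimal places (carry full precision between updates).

Apply Bayes' rule sequentially, carrying P(aggressive) forward.
After 'raise': P(aggressive) = 0.9·0.9000 / (0.9·0.9000 + 0.35·0.1000) ≈ 0.9586
After 'raise': P(aggressive) = 0.9·0.9586 / (0.9·0.9586 + 0.35·0.0414) ≈ 0.9835
After 'fold-or-call': P(aggressive) = 0.1·0.9835 / (0.1·0.9835 + 0.65·0.0165) ≈ 0.9015
After 'raise': P(aggressive) = 0.9·0.9015 / (0.9·0.9015 + 0.35·0.0985) ≈ 0.9593

0.959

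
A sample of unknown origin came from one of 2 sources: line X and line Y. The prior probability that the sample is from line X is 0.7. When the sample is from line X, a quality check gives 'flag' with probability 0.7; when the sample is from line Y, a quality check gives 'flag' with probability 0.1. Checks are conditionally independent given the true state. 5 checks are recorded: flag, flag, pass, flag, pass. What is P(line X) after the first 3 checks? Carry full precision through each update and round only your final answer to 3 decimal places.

0.974

After 'flag': P(line X) = 0.7·0.7000 / (0.7·0.7000 + 0.1·0.3000) ≈ 0.9423
After 'flag': P(line X) = 0.7·0.9423 / (0.7·0.9423 + 0.1·0.0577) ≈ 0.9913
After 'pass': P(line X) = 0.3·0.9913 / (0.3·0.9913 + 0.9·0.0087) ≈ 0.9744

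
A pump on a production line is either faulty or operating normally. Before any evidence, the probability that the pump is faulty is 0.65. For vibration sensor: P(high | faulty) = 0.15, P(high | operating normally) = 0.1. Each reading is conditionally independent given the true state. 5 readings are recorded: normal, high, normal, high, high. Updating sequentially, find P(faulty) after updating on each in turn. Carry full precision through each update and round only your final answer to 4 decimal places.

After 'normal': P(faulty) = 0.85·0.6500 / (0.85·0.6500 + 0.9·0.3500) ≈ 0.6369
After 'high': P(faulty) = 0.15·0.6369 / (0.15·0.6369 + 0.1·0.3631) ≈ 0.7246
After 'normal': P(faulty) = 0.85·0.7246 / (0.85·0.7246 + 0.9·0.2754) ≈ 0.7130
After 'high': P(faulty) = 0.15·0.7130 / (0.15·0.7130 + 0.1·0.2870) ≈ 0.7885
After 'high': P(faulty) = 0.15·0.7885 / (0.15·0.7885 + 0.1·0.2115) ≈ 0.8483

0.8483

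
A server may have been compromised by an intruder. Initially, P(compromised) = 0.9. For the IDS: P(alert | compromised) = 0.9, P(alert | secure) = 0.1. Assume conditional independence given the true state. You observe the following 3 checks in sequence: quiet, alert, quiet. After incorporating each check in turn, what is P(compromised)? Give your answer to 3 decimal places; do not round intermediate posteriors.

After 'quiet': P(compromised) = 0.1·0.9000 / (0.1·0.9000 + 0.9·0.1000) ≈ 0.5000
After 'alert': P(compromised) = 0.9·0.5000 / (0.9·0.5000 + 0.1·0.5000) ≈ 0.9000
After 'quiet': P(compromised) = 0.1·0.9000 / (0.1·0.9000 + 0.9·0.1000) ≈ 0.5000

0.500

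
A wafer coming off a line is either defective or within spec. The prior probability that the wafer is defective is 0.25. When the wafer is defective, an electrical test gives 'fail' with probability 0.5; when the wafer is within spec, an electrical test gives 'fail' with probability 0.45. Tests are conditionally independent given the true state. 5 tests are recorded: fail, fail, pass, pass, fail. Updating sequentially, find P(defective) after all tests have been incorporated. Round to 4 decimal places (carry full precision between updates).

0.2743

Apply Bayes' rule sequentially, carrying P(defective) forward.
After 'fail': P(defective) = 0.5·0.2500 / (0.5·0.2500 + 0.45·0.7500) ≈ 0.2703
After 'fail': P(defective) = 0.5·0.2703 / (0.5·0.2703 + 0.45·0.7297) ≈ 0.2915
After 'pass': P(defective) = 0.5·0.2915 / (0.5·0.2915 + 0.55·0.7085) ≈ 0.2723
After 'pass': P(defective) = 0.5·0.2723 / (0.5·0.2723 + 0.55·0.7277) ≈ 0.2538
After 'fail': P(defective) = 0.5·0.2538 / (0.5·0.2538 + 0.45·0.7462) ≈ 0.2743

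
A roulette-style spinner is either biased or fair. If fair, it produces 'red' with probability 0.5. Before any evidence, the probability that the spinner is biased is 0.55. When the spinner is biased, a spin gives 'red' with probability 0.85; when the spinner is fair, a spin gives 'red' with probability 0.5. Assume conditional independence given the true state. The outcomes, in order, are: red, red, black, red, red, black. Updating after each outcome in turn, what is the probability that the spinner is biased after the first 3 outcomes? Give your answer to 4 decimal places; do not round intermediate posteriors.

0.5145

After 'red': P(biased) = 0.85·0.5500 / (0.85·0.5500 + 0.5·0.4500) ≈ 0.6751
After 'red': P(biased) = 0.85·0.6751 / (0.85·0.6751 + 0.5·0.3249) ≈ 0.7794
After 'black': P(biased) = 0.15·0.7794 / (0.15·0.7794 + 0.5·0.2206) ≈ 0.5145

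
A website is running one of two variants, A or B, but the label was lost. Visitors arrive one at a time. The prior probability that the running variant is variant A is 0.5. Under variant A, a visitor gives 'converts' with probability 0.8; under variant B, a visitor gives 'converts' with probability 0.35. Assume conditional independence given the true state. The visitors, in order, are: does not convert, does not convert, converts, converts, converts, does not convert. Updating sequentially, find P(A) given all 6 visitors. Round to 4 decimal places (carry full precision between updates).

After 'does not convert': P(A) = 0.2·0.5000 / (0.2·0.5000 + 0.65·0.5000) ≈ 0.2353
After 'does not convert': P(A) = 0.2·0.2353 / (0.2·0.2353 + 0.65·0.7647) ≈ 0.0865
After 'converts': P(A) = 0.8·0.0865 / (0.8·0.0865 + 0.35·0.9135) ≈ 0.1779
After 'converts': P(A) = 0.8·0.1779 / (0.8·0.1779 + 0.35·0.8221) ≈ 0.3309
After 'converts': P(A) = 0.8·0.3309 / (0.8·0.3309 + 0.35·0.6691) ≈ 0.5306
After 'does not convert': P(A) = 0.2·0.5306 / (0.2·0.5306 + 0.65·0.4694) ≈ 0.2581

0.2581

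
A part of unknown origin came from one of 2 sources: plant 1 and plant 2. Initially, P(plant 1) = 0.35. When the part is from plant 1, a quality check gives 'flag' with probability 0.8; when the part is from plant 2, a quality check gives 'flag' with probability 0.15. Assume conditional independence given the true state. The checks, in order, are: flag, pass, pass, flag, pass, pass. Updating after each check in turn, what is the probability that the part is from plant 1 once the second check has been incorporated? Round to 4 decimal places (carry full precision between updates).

0.4032

After 'flag': P(plant 1) = 0.8·0.3500 / (0.8·0.3500 + 0.15·0.6500) ≈ 0.7417
After 'pass': P(plant 1) = 0.2·0.7417 / (0.2·0.7417 + 0.85·0.2583) ≈ 0.4032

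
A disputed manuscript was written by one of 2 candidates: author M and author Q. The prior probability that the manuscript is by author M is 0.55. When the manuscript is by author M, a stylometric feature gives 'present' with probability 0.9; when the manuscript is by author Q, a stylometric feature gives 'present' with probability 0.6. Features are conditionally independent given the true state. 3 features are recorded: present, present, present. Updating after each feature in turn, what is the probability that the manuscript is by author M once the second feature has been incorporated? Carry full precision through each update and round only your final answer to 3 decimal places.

After 'present': P(author M) = 0.9·0.5500 / (0.9·0.5500 + 0.6·0.4500) ≈ 0.6471
After 'present': P(author M) = 0.9·0.6471 / (0.9·0.6471 + 0.6·0.3529) ≈ 0.7333

0.733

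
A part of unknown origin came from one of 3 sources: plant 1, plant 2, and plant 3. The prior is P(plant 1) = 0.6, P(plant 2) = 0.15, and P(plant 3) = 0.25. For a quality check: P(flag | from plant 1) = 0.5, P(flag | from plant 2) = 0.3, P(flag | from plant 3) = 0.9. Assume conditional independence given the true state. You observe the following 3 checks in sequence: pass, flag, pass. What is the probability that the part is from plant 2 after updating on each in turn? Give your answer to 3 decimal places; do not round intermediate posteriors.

0.222

After 'pass': normaliser = 0.5·0.6000 + 0.7·0.1500 + 0.1·0.2500; P(plant 1) ≈ 0.6977, P(plant 2) ≈ 0.2442, P(plant 3) ≈ 0.0581
After 'flag': normaliser = 0.5·0.6977 + 0.3·0.2442 + 0.9·0.0581; P(plant 1) ≈ 0.7353, P(plant 2) ≈ 0.1544, P(plant 3) ≈ 0.1103
After 'pass': normaliser = 0.5·0.7353 + 0.7·0.1544 + 0.1·0.1103; P(plant 1) ≈ 0.7553, P(plant 2) ≈ 0.2221, P(plant 3) ≈ 0.0227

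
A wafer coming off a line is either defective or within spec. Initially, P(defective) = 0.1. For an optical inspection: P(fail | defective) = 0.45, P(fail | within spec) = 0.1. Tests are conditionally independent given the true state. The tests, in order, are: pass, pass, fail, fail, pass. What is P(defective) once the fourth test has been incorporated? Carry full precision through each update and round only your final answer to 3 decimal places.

0.457

After 'pass': P(defective) = 0.55·0.1000 / (0.55·0.1000 + 0.9·0.9000) ≈ 0.0636
After 'pass': P(defective) = 0.55·0.0636 / (0.55·0.0636 + 0.9·0.9364) ≈ 0.0398
After 'fail': P(defective) = 0.45·0.0398 / (0.45·0.0398 + 0.1·0.9602) ≈ 0.1573
After 'fail': P(defective) = 0.45·0.1573 / (0.45·0.1573 + 0.1·0.8427) ≈ 0.4566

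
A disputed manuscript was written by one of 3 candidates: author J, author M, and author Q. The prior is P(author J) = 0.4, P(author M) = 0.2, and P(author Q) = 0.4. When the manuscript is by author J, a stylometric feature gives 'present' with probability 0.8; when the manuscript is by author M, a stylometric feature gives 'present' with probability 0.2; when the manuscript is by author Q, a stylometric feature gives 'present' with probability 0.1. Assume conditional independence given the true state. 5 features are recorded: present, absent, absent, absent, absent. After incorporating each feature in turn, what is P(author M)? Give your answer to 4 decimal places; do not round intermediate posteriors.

0.3798

After 'present': normaliser = 0.8·0.4000 + 0.2·0.2000 + 0.1·0.4000; P(author J) ≈ 0.8000, P(author M) ≈ 0.1000, P(author Q) ≈ 0.1000
After 'absent': normaliser = 0.2·0.8000 + 0.8·0.1000 + 0.9·0.1000; P(author J) ≈ 0.4848, P(author M) ≈ 0.2424, P(author Q) ≈ 0.2727
After 'absent': normaliser = 0.2·0.4848 + 0.8·0.2424 + 0.9·0.2727; P(author J) ≈ 0.1808, P(author M) ≈ 0.3616, P(author Q) ≈ 0.4576
After 'absent': normaliser = 0.2·0.1808 + 0.8·0.3616 + 0.9·0.4576; P(author J) ≈ 0.0490, P(author M) ≈ 0.3923, P(author Q) ≈ 0.5586
After 'absent': normaliser = 0.2·0.0490 + 0.8·0.3923 + 0.9·0.5586; P(author J) ≈ 0.0119, P(author M) ≈ 0.3798, P(author Q) ≈ 0.6083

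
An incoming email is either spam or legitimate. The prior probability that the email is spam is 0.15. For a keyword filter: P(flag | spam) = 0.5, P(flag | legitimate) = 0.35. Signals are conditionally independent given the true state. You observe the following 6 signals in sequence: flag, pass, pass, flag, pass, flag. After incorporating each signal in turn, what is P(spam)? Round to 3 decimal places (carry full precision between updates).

0.190

Apply Bayes' rule sequentially, carrying P(spam) forward.
After 'flag': P(spam) = 0.5·0.1500 / (0.5·0.1500 + 0.35·0.8500) ≈ 0.2013
After 'pass': P(spam) = 0.5·0.2013 / (0.5·0.2013 + 0.65·0.7987) ≈ 0.1624
After 'pass': P(spam) = 0.5·0.1624 / (0.5·0.1624 + 0.65·0.8376) ≈ 0.1298
After 'flag': P(spam) = 0.5·0.1298 / (0.5·0.1298 + 0.35·0.8702) ≈ 0.1757
After 'pass': P(spam) = 0.5·0.1757 / (0.5·0.1757 + 0.65·0.8243) ≈ 0.1408
After 'flag': P(spam) = 0.5·0.1408 / (0.5·0.1408 + 0.35·0.8592) ≈ 0.1897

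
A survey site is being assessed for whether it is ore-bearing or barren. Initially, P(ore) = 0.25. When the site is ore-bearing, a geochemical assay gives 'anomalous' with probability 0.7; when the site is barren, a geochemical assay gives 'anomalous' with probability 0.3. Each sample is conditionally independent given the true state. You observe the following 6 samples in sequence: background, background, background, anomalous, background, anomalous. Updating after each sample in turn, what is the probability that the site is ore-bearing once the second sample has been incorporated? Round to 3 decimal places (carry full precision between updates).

After 'background': P(ore) = 0.3·0.2500 / (0.3·0.2500 + 0.7·0.7500) ≈ 0.1250
After 'background': P(ore) = 0.3·0.1250 / (0.3·0.1250 + 0.7·0.8750) ≈ 0.0577

0.058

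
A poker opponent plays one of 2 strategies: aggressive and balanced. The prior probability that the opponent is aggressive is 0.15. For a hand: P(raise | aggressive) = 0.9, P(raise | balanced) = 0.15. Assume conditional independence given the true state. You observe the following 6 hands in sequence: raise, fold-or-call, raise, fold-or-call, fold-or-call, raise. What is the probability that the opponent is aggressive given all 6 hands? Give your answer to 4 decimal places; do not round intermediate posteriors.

After 'raise': P(aggressive) = 0.9·0.1500 / (0.9·0.1500 + 0.15·0.8500) ≈ 0.5143
After 'fold-or-call': P(aggressive) = 0.1·0.5143 / (0.1·0.5143 + 0.85·0.4857) ≈ 0.1108
After 'raise': P(aggressive) = 0.9·0.1108 / (0.9·0.1108 + 0.15·0.8892) ≈ 0.4277
After 'fold-or-call': P(aggressive) = 0.1·0.4277 / (0.1·0.4277 + 0.85·0.5723) ≈ 0.0808
After 'fold-or-call': P(aggressive) = 0.1·0.0808 / (0.1·0.0808 + 0.85·0.9192) ≈ 0.0102
After 'raise': P(aggressive) = 0.9·0.0102 / (0.9·0.0102 + 0.15·0.9898) ≈ 0.0584

0.0584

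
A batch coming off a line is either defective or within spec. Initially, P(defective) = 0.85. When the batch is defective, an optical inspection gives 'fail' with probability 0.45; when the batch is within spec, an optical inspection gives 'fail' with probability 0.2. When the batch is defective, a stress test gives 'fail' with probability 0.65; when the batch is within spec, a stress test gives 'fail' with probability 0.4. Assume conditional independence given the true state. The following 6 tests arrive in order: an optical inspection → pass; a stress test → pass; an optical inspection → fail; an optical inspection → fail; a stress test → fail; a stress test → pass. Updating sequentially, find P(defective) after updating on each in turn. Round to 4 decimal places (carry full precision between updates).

0.9160

After an optical inspection='pass': P(defective) = 0.55·0.8500 / (0.55·0.8500 + 0.8·0.1500) ≈ 0.7957
After a stress test='pass': P(defective) = 0.35·0.7957 / (0.35·0.7957 + 0.6·0.2043) ≈ 0.6944
After an optical inspection='fail': P(defective) = 0.45·0.6944 / (0.45·0.6944 + 0.2·0.3056) ≈ 0.8364
After an optical inspection='fail': P(defective) = 0.45·0.8364 / (0.45·0.8364 + 0.2·0.1636) ≈ 0.9200
After a stress test='fail': P(defective) = 0.65·0.9200 / (0.65·0.9200 + 0.4·0.0800) ≈ 0.9492
After a stress test='pass': P(defective) = 0.35·0.9492 / (0.35·0.9492 + 0.6·0.0508) ≈ 0.9160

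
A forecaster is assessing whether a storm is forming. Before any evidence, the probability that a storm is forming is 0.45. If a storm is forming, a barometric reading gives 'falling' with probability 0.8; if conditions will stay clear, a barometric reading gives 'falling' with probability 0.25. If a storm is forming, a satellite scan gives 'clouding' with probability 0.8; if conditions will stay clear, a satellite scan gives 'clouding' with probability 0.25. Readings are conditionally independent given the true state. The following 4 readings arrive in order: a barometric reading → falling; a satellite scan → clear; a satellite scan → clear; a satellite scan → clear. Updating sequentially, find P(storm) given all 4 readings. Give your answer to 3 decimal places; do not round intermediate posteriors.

After a barometric reading='falling': P(storm) = 0.8·0.4500 / (0.8·0.4500 + 0.25·0.5500) ≈ 0.7236
After a satellite scan='clear': P(storm) = 0.2·0.7236 / (0.2·0.7236 + 0.75·0.2764) ≈ 0.4111
After a satellite scan='clear': P(storm) = 0.2·0.4111 / (0.2·0.4111 + 0.75·0.5889) ≈ 0.1570
After a satellite scan='clear': P(storm) = 0.2·0.1570 / (0.2·0.1570 + 0.75·0.8430) ≈ 0.0473

0.047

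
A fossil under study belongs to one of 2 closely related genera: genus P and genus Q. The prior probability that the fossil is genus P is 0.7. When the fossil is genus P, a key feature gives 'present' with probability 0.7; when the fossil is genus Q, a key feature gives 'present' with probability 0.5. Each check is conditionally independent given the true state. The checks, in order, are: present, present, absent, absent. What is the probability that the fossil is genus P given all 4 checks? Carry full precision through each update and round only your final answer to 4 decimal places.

0.6221

After 'present': P(genus P) = 0.7·0.7000 / (0.7·0.7000 + 0.5·0.3000) ≈ 0.7656
After 'present': P(genus P) = 0.7·0.7656 / (0.7·0.7656 + 0.5·0.2344) ≈ 0.8206
After 'absent': P(genus P) = 0.3·0.8206 / (0.3·0.8206 + 0.5·0.1794) ≈ 0.7329
After 'absent': P(genus P) = 0.3·0.7329 / (0.3·0.7329 + 0.5·0.2671) ≈ 0.6221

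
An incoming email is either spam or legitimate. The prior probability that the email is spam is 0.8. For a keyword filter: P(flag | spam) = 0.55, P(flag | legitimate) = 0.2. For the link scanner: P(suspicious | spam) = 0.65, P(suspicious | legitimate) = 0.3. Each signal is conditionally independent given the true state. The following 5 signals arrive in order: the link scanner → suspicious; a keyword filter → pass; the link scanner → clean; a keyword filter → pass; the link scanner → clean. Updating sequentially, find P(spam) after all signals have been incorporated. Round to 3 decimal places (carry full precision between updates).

Each posterior becomes the prior for the next update.
After the link scanner='suspicious': P(spam) = 0.65·0.8000 / (0.65·0.8000 + 0.3·0.2000) ≈ 0.8966
After a keyword filter='pass': P(spam) = 0.45·0.8966 / (0.45·0.8966 + 0.8·0.1034) ≈ 0.8298
After the link scanner='clean': P(spam) = 0.35·0.8298 / (0.35·0.8298 + 0.7·0.1702) ≈ 0.7091
After a keyword filter='pass': P(spam) = 0.45·0.7091 / (0.45·0.7091 + 0.8·0.2909) ≈ 0.5783
After the link scanner='clean': P(spam) = 0.35·0.5783 / (0.35·0.5783 + 0.7·0.4217) ≈ 0.4067

0.407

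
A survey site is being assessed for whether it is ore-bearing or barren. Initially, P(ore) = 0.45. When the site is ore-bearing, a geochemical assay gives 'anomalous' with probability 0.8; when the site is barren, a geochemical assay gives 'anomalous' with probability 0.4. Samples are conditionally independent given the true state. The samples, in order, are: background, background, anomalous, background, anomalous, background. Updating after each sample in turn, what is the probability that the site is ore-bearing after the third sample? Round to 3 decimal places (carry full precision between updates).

After 'background': P(ore) = 0.2·0.4500 / (0.2·0.4500 + 0.6·0.5500) ≈ 0.2143
After 'background': P(ore) = 0.2·0.2143 / (0.2·0.2143 + 0.6·0.7857) ≈ 0.0833
After 'anomalous': P(ore) = 0.8·0.0833 / (0.8·0.0833 + 0.4·0.9167) ≈ 0.1538

0.154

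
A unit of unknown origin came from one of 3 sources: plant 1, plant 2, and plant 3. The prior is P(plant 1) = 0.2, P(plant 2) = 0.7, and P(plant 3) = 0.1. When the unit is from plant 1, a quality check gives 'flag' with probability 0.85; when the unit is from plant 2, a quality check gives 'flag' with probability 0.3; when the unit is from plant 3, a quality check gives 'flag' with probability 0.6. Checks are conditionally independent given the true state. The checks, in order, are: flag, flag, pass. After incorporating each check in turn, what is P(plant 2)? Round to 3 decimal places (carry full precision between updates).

0.550

After 'flag': normaliser = 0.85·0.2000 + 0.3·0.7000 + 0.6·0.1000; P(plant 1) ≈ 0.3864, P(plant 2) ≈ 0.4773, P(plant 3) ≈ 0.1364
After 'flag': normaliser = 0.85·0.3864 + 0.3·0.4773 + 0.6·0.1364; P(plant 1) ≈ 0.5934, P(plant 2) ≈ 0.2587, P(plant 3) ≈ 0.1478
After 'pass': normaliser = 0.15·0.5934 + 0.7·0.2587 + 0.4·0.1478; P(plant 1) ≈ 0.2703, P(plant 2) ≈ 0.5500, P(plant 3) ≈ 0.1796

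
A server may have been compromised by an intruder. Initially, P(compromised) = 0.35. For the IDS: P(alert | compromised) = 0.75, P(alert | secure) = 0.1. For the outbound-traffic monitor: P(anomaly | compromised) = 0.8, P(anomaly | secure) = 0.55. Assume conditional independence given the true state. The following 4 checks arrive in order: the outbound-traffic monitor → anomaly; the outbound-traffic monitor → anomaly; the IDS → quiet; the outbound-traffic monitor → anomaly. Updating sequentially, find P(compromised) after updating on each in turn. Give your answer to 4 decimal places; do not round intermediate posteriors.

After the outbound-traffic monitor='anomaly': P(compromised) = 0.8·0.3500 / (0.8·0.3500 + 0.55·0.6500) ≈ 0.4392
After the outbound-traffic monitor='anomaly': P(compromised) = 0.8·0.4392 / (0.8·0.4392 + 0.55·0.5608) ≈ 0.5325
After the IDS='quiet': P(compromised) = 0.25·0.5325 / (0.25·0.5325 + 0.9·0.4675) ≈ 0.2404
After the outbound-traffic monitor='anomaly': P(compromised) = 0.8·0.2404 / (0.8·0.2404 + 0.55·0.7596) ≈ 0.3152

0.3152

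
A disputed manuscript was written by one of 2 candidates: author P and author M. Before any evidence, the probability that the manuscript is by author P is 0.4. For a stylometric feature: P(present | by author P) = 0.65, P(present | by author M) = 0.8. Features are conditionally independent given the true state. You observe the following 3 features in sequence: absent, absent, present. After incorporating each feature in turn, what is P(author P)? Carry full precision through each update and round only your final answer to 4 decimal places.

After 'absent': P(author P) = 0.35·0.4000 / (0.35·0.4000 + 0.2·0.6000) ≈ 0.5385
After 'absent': P(author P) = 0.35·0.5385 / (0.35·0.5385 + 0.2·0.4615) ≈ 0.6712
After 'present': P(author P) = 0.65·0.6712 / (0.65·0.6712 + 0.8·0.3288) ≈ 0.6239

0.6239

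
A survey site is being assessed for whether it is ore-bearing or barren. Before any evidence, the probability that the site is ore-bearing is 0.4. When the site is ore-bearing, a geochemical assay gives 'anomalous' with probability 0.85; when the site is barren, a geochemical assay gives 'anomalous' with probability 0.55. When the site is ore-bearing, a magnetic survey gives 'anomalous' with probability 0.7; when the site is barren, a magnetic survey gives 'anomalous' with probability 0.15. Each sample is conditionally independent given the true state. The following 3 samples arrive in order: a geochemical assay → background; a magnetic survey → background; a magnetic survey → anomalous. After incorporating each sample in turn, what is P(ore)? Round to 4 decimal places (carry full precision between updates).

0.2679

After a geochemical assay='background': P(ore) = 0.15·0.4000 / (0.15·0.4000 + 0.45·0.6000) ≈ 0.1818
After a magnetic survey='background': P(ore) = 0.3·0.1818 / (0.3·0.1818 + 0.85·0.8182) ≈ 0.0727
After a magnetic survey='anomalous': P(ore) = 0.7·0.0727 / (0.7·0.0727 + 0.15·0.9273) ≈ 0.2679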